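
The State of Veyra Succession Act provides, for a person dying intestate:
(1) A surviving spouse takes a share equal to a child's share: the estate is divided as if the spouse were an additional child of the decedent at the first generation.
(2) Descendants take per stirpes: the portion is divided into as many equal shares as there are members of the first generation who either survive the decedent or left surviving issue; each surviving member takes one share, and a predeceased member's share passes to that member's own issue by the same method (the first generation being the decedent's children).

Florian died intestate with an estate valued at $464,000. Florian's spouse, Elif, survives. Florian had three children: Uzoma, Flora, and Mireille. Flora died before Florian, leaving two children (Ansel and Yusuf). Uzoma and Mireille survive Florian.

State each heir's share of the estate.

Elif: $116,000; Uzoma: $116,000; Ansel: $58,000; Yusuf: $58,000; Mireille: $116,000

The spouse counts as an additional share at the children's level, so there are 4 primary shares of $116,000. Elif takes one such share ($116,000).
The children's combined portion ($348,000) is divided into 3 shares of $116,000: Uzoma and Mireille each take $116,000; Flora's $116,000 share passes to Flora's issue.
Flora's share ($116,000) is divided into 2 shares of $58,000: Ansel and Yusuf each take $58,000.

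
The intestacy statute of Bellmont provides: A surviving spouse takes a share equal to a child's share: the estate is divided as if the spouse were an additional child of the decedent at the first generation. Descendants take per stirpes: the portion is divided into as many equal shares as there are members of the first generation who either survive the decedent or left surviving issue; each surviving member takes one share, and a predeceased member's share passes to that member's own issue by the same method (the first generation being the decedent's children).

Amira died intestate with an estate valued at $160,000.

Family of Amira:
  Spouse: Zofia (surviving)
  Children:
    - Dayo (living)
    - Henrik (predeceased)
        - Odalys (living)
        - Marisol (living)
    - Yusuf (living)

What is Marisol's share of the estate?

The spouse counts as an additional share at the children's level, so there are 4 primary shares of $40,000. Zofia takes one such share ($40,000).
The children's combined portion ($120,000) is divided into 3 shares of $40,000: Dayo and Yusuf each take $40,000; Henrik's $40,000 share passes to Henrik's issue.
Henrik's share ($40,000) is divided into 2 shares of $20,000: Odalys and Marisol each take $20,000.

Marisol receives $20,000.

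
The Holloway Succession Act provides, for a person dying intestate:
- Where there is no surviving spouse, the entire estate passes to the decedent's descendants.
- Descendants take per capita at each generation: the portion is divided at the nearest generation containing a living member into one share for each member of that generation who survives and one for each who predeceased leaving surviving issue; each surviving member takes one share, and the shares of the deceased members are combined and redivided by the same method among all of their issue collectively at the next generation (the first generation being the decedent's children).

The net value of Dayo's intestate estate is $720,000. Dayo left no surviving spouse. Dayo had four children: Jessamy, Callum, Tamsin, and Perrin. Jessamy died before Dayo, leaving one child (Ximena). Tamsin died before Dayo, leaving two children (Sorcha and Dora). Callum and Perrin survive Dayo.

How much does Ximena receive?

Ximena receives $120,000.

The entire $720,000 passes to the descendants.
That amount ($720,000) is divided at the children's generation into 4 shares of $180,000. Callum and Perrin each take $180,000. The 2 shares of the deceased (Jessamy and Tamsin) are combined into a pool of $360,000.
That pool ($360,000) is divided at the grandchildren's generation equally among Ximena, Sorcha, and Dora: $120,000 each.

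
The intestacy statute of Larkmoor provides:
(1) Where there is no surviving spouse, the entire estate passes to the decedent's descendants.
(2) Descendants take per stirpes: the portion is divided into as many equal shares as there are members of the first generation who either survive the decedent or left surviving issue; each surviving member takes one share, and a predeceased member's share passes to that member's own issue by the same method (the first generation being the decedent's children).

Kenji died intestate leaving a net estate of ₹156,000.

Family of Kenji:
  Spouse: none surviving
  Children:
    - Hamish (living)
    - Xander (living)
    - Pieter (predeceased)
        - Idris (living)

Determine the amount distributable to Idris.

The entire ₹156,000 passes to the descendants.
That amount (₹156,000) is divided into 3 shares of ₹52,000: Hamish and Xander each take ₹52,000; Pieter's ₹52,000 share passes to Pieter's issue.
Pieter's share (₹52,000) passes entirely to Idris.

Idris receives ₹52,000.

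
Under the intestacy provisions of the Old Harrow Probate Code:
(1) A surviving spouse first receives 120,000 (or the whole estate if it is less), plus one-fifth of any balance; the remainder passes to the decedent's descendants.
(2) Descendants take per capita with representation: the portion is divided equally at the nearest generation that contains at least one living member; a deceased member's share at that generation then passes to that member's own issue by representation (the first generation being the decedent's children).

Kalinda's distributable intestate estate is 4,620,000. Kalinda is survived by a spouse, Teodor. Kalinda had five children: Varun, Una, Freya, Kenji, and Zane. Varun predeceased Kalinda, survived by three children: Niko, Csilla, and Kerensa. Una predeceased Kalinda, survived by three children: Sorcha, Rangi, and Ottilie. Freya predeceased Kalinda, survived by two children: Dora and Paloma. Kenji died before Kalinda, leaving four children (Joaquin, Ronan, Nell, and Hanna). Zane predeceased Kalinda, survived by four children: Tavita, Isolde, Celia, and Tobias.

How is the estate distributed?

Teodor: 1,020,000; Niko: 225,000; Csilla: 225,000; Kerensa: 225,000; Sorcha: 225,000; Rangi: 225,000; Ottilie: 225,000; Dora: 225,000; Paloma: 225,000; Joaquin: 225,000; Ronan: 225,000; Nell: 225,000; Hanna: 225,000; Tavita: 225,000; Isolde: 225,000; Celia: 225,000; Tobias: 225,000

Teodor first takes 120,000, leaving a balance of 4,500,000. Teodor then takes one-fifth of the balance (900,000), for a total of 1,020,000. The remaining 3,600,000 passes to the descendants.
No child survives, so the initial division is made at the grandchildren's generation.
The descendants' portion (3,600,000) is divided into 16 shares of 225,000: Niko, Csilla, Kerensa, Sorcha, Rangi, Ottilie, Dora, Paloma, Joaquin, Ronan, Nell, Hanna, Tavita, Isolde, Celia, and Tobias each take 225,000.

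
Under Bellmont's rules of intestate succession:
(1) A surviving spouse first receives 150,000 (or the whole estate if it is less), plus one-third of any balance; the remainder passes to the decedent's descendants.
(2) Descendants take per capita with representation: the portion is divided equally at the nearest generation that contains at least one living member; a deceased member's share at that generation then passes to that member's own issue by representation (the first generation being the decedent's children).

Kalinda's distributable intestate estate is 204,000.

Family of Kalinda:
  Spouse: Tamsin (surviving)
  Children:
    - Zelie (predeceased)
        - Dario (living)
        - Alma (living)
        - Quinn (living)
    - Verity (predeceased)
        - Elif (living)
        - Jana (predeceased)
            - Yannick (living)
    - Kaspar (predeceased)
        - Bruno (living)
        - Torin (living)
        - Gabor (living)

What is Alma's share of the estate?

Tamsin first takes 150,000, leaving a balance of 54,000. Tamsin then takes one-third of the balance (18,000), for a total of 168,000. The remaining 36,000 passes to the descendants.
No child survives, so the initial division is made at the grandchildren's generation.
The descendants' portion (36,000) is divided into 8 shares of 4,500: Dario, Alma, Quinn, Elif, Bruno, Torin, and Gabor each take 4,500; Jana's 4,500 share passes to Jana's issue.
Jana's share (4,500) passes entirely to Yannick.

Alma receives 4,500.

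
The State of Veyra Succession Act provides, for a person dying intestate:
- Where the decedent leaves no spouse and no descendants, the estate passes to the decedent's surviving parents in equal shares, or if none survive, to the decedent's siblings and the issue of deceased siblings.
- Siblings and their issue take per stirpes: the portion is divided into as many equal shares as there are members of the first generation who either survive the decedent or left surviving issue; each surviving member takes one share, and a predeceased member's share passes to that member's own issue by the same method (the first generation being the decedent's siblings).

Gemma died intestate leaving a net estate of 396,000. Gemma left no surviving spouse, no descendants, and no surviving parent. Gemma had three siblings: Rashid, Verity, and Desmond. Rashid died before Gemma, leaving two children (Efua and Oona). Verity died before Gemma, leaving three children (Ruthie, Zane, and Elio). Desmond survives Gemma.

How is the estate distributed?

Efua: 66,000; Oona: 66,000; Ruthie: 44,000; Zane: 44,000; Elio: 44,000; Desmond: 132,000

The entire 396,000 passes to the siblings and their issue.
That amount (396,000) is divided into 3 shares of 132,000: Desmond takes 132,000; Rashid's 132,000 share passes to Rashid's issue; Verity's 132,000 share passes to Verity's issue.
Rashid's share (132,000) is divided into 2 shares of 66,000: Efua and Oona each take 66,000.
Verity's share (132,000) is divided into 3 shares of 44,000: Ruthie, Zane, and Elio each take 44,000.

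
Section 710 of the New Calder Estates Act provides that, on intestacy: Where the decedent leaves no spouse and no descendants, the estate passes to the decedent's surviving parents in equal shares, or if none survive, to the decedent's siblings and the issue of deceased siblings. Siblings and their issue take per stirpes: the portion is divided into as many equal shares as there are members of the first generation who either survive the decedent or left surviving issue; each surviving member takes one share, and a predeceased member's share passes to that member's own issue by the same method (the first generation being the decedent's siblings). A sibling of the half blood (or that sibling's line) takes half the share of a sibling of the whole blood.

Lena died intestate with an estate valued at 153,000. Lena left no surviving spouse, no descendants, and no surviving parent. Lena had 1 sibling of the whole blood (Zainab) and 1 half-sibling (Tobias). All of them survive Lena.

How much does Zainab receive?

Zainab receives 102,000.

The entire 153,000 passes to the siblings and their issue.
Counting each half-blood sibling's line as half a unit, there are 3/2 units in 153,000, so one unit is 102,000. Whole-blood lines (Zainab) take 102,000 each; half-blood lines (Tobias) take 51,000 each.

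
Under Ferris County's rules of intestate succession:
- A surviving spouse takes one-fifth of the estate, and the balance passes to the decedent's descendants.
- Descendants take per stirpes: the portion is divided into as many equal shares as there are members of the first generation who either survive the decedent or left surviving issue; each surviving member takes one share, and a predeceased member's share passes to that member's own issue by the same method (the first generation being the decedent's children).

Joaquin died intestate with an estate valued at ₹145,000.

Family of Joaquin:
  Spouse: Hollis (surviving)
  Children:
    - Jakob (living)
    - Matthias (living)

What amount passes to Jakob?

Jakob receives ₹58,000.

Hollis takes one-fifth of ₹145,000 = ₹29,000. The remaining ₹116,000 passes to the descendants.
The descendants' portion (₹116,000) is divided into 2 shares of ₹58,000: Jakob and Matthias each take ₹58,000.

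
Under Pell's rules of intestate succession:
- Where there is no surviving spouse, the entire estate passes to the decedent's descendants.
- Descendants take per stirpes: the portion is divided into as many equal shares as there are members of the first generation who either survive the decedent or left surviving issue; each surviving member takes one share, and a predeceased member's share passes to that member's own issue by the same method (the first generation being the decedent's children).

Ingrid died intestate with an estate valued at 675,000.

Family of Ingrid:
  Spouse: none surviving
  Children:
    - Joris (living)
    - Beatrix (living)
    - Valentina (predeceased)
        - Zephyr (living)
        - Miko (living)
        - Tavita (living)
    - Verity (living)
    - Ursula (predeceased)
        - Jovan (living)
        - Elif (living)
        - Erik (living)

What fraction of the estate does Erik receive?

The entire 675,000 passes to the descendants.
That amount (675,000) is divided into 5 shares of 135,000: Joris, Beatrix, and Verity each take 135,000; Valentina's 135,000 share passes to Valentina's issue; Ursula's 135,000 share passes to Ursula's issue.
Valentina's share (135,000) is divided into 3 shares of 45,000: Zephyr, Miko, and Tavita each take 45,000.
Ursula's share (135,000) is divided into 3 shares of 45,000: Jovan, Elif, and Erik each take 45,000.

Erik receives 1/15 of the estate.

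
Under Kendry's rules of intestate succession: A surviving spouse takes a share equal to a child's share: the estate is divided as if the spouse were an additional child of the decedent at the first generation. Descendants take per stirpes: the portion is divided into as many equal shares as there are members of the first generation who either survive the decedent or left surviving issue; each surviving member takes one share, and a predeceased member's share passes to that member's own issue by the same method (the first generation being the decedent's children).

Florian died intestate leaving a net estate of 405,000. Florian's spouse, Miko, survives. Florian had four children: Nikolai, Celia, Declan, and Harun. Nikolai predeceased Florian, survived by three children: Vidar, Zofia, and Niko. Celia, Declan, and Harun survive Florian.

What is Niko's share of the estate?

The spouse counts as an additional share at the children's level, so there are 5 primary shares of 81,000. Miko takes one such share (81,000).
The children's combined portion (324,000) is divided into 4 shares of 81,000: Celia, Declan, and Harun each take 81,000; Nikolai's 81,000 share passes to Nikolai's issue.
Nikolai's share (81,000) is divided into 3 shares of 27,000: Vidar, Zofia, and Niko each take 27,000.

Niko receives 27,000.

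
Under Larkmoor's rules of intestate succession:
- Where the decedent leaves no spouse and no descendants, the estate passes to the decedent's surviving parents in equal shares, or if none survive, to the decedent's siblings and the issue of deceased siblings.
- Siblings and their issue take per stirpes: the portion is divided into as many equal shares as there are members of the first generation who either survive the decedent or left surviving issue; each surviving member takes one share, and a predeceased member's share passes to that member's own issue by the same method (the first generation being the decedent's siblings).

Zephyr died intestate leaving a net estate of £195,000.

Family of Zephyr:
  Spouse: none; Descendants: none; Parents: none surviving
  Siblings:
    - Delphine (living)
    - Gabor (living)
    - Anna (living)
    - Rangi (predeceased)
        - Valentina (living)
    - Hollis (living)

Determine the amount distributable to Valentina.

Valentina receives £39,000.

The entire £195,000 passes to the siblings and their issue.
That amount (£195,000) is divided into 5 shares of £39,000: Delphine, Gabor, Anna, and Hollis each take £39,000; Rangi's £39,000 share passes to Rangi's issue.
Rangi's share (£39,000) passes entirely to Valentina.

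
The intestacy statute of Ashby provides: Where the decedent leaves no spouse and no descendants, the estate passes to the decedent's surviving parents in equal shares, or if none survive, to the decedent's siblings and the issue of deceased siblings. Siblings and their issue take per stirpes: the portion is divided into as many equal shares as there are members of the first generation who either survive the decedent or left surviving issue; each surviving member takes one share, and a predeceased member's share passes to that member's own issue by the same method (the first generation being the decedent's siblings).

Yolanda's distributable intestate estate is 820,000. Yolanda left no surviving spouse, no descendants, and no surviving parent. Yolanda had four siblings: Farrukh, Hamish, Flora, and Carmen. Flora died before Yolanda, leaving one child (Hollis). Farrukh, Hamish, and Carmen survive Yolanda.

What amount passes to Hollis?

Hollis receives 205,000.

The entire 820,000 passes to the siblings and their issue.
That amount (820,000) is divided into 4 shares of 205,000: Farrukh, Hamish, and Carmen each take 205,000; Flora's 205,000 share passes to Flora's issue.
Flora's share (205,000) passes entirely to Hollis.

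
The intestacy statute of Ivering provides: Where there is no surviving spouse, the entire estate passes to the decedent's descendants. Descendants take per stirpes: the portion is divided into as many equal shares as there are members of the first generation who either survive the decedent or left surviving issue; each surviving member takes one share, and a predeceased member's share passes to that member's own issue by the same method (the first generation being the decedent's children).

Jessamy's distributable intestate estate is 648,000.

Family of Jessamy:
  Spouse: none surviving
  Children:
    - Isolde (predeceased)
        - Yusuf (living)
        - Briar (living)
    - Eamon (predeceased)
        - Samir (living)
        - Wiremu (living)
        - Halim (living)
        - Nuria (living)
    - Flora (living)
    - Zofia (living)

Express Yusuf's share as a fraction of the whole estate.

The entire 648,000 passes to the descendants.
That amount (648,000) is divided into 4 shares of 162,000: Flora and Zofia each take 162,000; Isolde's 162,000 share passes to Isolde's issue; Eamon's 162,000 share passes to Eamon's issue.
Isolde's share (162,000) is divided into 2 shares of 81,000: Yusuf and Briar each take 81,000.
Eamon's share (162,000) is divided into 4 shares of 40,500: Samir, Wiremu, Halim, and Nuria each take 40,500.

Yusuf receives 1/8 of the estate.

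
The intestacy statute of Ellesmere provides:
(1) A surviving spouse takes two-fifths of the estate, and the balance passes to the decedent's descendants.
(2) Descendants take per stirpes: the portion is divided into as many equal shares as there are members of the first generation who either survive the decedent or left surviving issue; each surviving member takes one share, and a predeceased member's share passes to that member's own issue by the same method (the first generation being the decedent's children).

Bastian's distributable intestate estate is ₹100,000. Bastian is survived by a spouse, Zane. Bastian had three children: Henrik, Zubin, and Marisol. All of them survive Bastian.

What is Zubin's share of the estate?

Zane takes two-fifths of ₹100,000 = ₹40,000. The remaining ₹60,000 passes to the descendants.
The descendants' portion (₹60,000) is divided into 3 shares of ₹20,000: Henrik, Zubin, and Marisol each take ₹20,000.

Zubin receives ₹20,000.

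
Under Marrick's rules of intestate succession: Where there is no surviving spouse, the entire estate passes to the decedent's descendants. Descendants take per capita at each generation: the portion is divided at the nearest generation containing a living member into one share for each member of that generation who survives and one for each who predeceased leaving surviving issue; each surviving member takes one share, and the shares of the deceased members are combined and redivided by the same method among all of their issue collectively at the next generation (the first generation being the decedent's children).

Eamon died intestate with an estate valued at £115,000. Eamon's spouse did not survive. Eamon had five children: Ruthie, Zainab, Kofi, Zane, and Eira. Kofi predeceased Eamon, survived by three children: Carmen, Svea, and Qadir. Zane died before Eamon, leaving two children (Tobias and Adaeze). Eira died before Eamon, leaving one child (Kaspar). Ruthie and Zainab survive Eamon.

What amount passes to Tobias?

Tobias receives £11,500.

The entire £115,000 passes to the descendants.
That amount (£115,000) is divided at the children's generation into 5 shares of £23,000. Ruthie and Zainab each take £23,000. The 3 shares of the deceased (Kofi, Zane, and Eira) are combined into a pool of £69,000.
That pool (£69,000) is divided at the grandchildren's generation equally among Carmen, Svea, Qadir, Tobias, Adaeze, and Kaspar: £11,500 each.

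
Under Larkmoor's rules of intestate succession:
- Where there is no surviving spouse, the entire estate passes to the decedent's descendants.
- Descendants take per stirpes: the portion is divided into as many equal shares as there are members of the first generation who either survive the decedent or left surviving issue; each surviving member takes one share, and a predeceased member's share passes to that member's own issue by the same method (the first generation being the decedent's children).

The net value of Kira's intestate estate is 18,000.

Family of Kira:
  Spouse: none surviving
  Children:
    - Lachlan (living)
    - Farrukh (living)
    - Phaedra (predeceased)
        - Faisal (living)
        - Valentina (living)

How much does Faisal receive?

Faisal receives 3,000.

The entire 18,000 passes to the descendants.
That amount (18,000) is divided into 3 shares of 6,000: Lachlan and Farrukh each take 6,000; Phaedra's 6,000 share passes to Phaedra's issue.
Phaedra's share (6,000) is divided into 2 shares of 3,000: Faisal and Valentina each take 3,000.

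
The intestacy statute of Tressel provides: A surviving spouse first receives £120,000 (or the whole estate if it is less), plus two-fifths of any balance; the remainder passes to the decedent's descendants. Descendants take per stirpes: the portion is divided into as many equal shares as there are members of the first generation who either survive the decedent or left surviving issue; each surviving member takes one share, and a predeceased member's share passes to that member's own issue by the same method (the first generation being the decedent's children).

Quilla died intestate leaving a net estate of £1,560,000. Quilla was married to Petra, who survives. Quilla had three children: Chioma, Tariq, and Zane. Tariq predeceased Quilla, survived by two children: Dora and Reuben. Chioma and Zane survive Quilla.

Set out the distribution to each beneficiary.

Petra: £696,000; Chioma: £288,000; Dora: £144,000; Reuben: £144,000; Zane: £288,000

Petra first takes £120,000, leaving a balance of £1,440,000. Petra then takes two-fifths of the balance (£576,000), for a total of £696,000. The remaining £864,000 passes to the descendants.
The descendants' portion (£864,000) is divided into 3 shares of £288,000: Chioma and Zane each take £288,000; Tariq's £288,000 share passes to Tariq's issue.
Tariq's share (£288,000) is divided into 2 shares of £144,000: Dora and Reuben each take £144,000.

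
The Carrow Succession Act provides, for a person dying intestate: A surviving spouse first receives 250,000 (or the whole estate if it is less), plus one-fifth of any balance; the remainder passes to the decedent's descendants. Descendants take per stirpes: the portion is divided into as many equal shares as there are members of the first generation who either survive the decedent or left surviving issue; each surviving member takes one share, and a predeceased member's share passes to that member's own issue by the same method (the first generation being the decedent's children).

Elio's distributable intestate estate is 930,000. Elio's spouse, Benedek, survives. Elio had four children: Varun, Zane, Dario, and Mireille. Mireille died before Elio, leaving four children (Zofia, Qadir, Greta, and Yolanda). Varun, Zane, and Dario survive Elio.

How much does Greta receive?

Greta receives 34,000.

Benedek first takes 250,000, leaving a balance of 680,000. Benedek then takes one-fifth of the balance (136,000), for a total of 386,000. The remaining 544,000 passes to the descendants.
The descendants' portion (544,000) is divided into 4 shares of 136,000: Varun, Zane, and Dario each take 136,000; Mireille's 136,000 share passes to Mireille's issue.
Mireille's share (136,000) is divided into 4 shares of 34,000: Zofia, Qadir, Greta, and Yolanda each take 34,000.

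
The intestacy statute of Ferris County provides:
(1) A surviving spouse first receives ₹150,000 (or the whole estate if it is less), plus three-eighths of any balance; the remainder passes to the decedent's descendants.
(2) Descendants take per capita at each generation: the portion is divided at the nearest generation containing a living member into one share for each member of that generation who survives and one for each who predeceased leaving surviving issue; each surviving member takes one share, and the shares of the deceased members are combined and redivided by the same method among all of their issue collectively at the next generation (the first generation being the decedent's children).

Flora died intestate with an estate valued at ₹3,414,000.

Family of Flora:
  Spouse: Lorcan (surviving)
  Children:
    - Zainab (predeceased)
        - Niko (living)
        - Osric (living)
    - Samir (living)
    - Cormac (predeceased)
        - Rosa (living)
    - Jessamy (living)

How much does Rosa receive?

Lorcan first takes ₹150,000, leaving a balance of ₹3,264,000. Lorcan then takes three-eighths of the balance (₹1,224,000), for a total of ₹1,374,000. The remaining ₹2,040,000 passes to the descendants.
The descendants' portion (₹2,040,000) is divided at the children's generation into 4 shares of ₹510,000. Samir and Jessamy each take ₹510,000. The 2 shares of the deceased (Zainab and Cormac) are combined into a pool of ₹1,020,000.
That pool (₹1,020,000) is divided at the grandchildren's generation equally among Niko, Osric, and Rosa: ₹340,000 each.

Rosa receives ₹340,000.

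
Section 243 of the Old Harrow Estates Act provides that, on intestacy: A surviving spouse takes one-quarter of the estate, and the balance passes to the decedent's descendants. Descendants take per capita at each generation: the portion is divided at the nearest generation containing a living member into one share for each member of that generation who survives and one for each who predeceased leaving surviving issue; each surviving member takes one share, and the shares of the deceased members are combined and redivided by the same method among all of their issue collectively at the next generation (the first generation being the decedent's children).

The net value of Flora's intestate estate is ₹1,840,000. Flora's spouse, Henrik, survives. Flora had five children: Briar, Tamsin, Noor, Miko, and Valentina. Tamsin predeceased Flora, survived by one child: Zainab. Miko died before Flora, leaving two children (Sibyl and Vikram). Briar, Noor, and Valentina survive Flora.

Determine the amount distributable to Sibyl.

Henrik takes one-quarter of ₹1,840,000 = ₹460,000. The remaining ₹1,380,000 passes to the descendants.
The descendants' portion (₹1,380,000) is divided at the children's generation into 5 shares of ₹276,000. Briar, Noor, and Valentina each take ₹276,000. The 2 shares of the deceased (Tamsin and Miko) are combined into a pool of ₹552,000.
That pool (₹552,000) is divided at the grandchildren's generation equally among Zainab, Sibyl, and Vikram: ₹184,000 each.

Sibyl receives ₹184,000.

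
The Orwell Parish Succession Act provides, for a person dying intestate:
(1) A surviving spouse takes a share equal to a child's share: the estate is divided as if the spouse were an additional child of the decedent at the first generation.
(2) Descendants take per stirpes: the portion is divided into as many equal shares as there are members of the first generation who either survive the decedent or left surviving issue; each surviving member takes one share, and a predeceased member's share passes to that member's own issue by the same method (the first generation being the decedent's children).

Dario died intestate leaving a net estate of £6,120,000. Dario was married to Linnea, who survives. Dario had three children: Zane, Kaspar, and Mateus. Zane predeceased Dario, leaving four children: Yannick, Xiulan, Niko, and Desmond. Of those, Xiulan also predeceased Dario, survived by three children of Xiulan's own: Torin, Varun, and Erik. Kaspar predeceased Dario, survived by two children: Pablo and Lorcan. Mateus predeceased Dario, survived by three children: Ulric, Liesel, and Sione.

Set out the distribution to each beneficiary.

The spouse counts as an additional share at the children's level, so there are 4 primary shares of £1,530,000. Linnea takes one such share (£1,530,000).
The children's combined portion (£4,590,000) is divided into 3 shares of £1,530,000: Zane's £1,530,000 share passes to Zane's issue; Kaspar's £1,530,000 share passes to Kaspar's issue; Mateus's £1,530,000 share passes to Mateus's issue.
Zane's share (£1,530,000) is divided into 4 shares of £382,500: Yannick, Niko, and Desmond each take £382,500; Xiulan's £382,500 share passes to Xiulan's issue.
Xiulan's share (£382,500) is divided into 3 shares of £127,500: Torin, Varun, and Erik each take £127,500.
Kaspar's share (£1,530,000) is divided into 2 shares of £765,000: Pablo and Lorcan each take £765,000.
Mateus's share (£1,530,000) is divided into 3 shares of £510,000: Ulric, Liesel, and Sione each take £510,000.

Linnea: £1,530,000; Yannick: £382,500; Torin: £127,500; Varun: £127,500; Erik: £127,500; Niko: £382,500; Desmond: £382,500; Pablo: £765,000; Lorcan: £765,000; Ulric: £510,000; Liesel: £510,000; Sione: £510,000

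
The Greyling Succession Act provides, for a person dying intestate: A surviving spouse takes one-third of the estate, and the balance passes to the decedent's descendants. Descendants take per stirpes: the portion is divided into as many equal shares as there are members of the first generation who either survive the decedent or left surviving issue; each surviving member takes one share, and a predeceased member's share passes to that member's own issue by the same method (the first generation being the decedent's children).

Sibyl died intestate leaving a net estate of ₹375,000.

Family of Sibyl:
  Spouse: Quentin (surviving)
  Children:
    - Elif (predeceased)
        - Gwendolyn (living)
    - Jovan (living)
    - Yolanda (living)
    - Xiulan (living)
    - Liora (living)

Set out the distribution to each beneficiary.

Quentin takes one-third of ₹375,000 = ₹125,000. The remaining ₹250,000 passes to the descendants.
The descendants' portion (₹250,000) is divided into 5 shares of ₹50,000: Jovan, Yolanda, Xiulan, and Liora each take ₹50,000; Elif's ₹50,000 share passes to Elif's issue.
Elif's share (₹50,000) passes entirely to Gwendolyn.

Quentin: ₹125,000; Gwendolyn: ₹50,000; Jovan: ₹50,000; Yolanda: ₹50,000; Xiulan: ₹50,000; Liora: ₹50,000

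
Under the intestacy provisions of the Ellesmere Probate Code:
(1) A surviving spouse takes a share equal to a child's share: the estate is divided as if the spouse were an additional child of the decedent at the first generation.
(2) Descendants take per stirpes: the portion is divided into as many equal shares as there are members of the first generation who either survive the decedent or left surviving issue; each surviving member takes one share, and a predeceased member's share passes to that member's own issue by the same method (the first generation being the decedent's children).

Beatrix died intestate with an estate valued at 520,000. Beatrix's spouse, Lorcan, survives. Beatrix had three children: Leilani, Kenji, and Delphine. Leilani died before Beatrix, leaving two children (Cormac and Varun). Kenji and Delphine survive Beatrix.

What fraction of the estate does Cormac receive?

Cormac receives 1/8 of the estate.

The spouse counts as an additional share at the children's level, so there are 4 primary shares of 130,000. Lorcan takes one such share (130,000).
The children's combined portion (390,000) is divided into 3 shares of 130,000: Kenji and Delphine each take 130,000; Leilani's 130,000 share passes to Leilani's issue.
Leilani's share (130,000) is divided into 2 shares of 65,000: Cormac and Varun each take 65,000.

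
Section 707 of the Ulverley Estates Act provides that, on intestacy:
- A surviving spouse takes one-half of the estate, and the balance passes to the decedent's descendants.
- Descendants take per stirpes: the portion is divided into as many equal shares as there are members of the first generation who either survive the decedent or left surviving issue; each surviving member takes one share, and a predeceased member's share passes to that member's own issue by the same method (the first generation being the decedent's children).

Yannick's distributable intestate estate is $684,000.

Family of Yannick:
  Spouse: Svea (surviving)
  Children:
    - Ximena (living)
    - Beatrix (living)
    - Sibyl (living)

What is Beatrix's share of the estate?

Svea takes one-half of $684,000 = $342,000. The remaining $342,000 passes to the descendants.
The descendants' portion ($342,000) is divided into 3 shares of $114,000: Ximena, Beatrix, and Sibyl each take $114,000.

Beatrix receives $114,000.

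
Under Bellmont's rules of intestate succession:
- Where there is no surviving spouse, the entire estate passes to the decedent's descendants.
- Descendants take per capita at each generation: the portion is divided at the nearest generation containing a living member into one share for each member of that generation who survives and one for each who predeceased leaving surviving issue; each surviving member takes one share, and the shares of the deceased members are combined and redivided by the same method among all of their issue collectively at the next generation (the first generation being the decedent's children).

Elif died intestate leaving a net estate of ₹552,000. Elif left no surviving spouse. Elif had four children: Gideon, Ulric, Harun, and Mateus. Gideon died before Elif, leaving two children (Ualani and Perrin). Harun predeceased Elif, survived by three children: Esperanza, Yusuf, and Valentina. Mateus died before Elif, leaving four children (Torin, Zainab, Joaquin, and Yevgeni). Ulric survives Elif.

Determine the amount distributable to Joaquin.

The entire ₹552,000 passes to the descendants.
That amount (₹552,000) is divided at the children's generation into 4 shares of ₹138,000. Ulric takes ₹138,000. The 3 shares of the deceased (Gideon, Harun, and Mateus) are combined into a pool of ₹414,000.
That pool (₹414,000) is divided at the grandchildren's generation equally among Ualani, Perrin, Esperanza, Yusuf, Valentina, Torin, Zainab, Joaquin, and Yevgeni: ₹46,000 each.

Joaquin receives ₹46,000.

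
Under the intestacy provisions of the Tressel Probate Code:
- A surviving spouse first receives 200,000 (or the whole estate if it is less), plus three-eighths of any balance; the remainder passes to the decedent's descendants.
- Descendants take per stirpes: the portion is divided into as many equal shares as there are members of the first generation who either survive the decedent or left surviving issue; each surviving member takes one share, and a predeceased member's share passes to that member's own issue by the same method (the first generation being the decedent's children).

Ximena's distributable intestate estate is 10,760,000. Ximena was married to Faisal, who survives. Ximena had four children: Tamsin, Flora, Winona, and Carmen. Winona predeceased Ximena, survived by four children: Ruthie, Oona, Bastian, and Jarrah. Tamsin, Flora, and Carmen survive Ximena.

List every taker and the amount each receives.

Faisal: 4,160,000; Tamsin: 1,650,000; Flora: 1,650,000; Ruthie: 412,500; Oona: 412,500; Bastian: 412,500; Jarrah: 412,500; Carmen: 1,650,000

Faisal first takes 200,000, leaving a balance of 10,560,000. Faisal then takes three-eighths of the balance (3,960,000), for a total of 4,160,000. The remaining 6,600,000 passes to the descendants.
The descendants' portion (6,600,000) is divided into 4 shares of 1,650,000: Tamsin, Flora, and Carmen each take 1,650,000; Winona's 1,650,000 share passes to Winona's issue.
Winona's share (1,650,000) is divided into 4 shares of 412,500: Ruthie, Oona, Bastian, and Jarrah each take 412,500.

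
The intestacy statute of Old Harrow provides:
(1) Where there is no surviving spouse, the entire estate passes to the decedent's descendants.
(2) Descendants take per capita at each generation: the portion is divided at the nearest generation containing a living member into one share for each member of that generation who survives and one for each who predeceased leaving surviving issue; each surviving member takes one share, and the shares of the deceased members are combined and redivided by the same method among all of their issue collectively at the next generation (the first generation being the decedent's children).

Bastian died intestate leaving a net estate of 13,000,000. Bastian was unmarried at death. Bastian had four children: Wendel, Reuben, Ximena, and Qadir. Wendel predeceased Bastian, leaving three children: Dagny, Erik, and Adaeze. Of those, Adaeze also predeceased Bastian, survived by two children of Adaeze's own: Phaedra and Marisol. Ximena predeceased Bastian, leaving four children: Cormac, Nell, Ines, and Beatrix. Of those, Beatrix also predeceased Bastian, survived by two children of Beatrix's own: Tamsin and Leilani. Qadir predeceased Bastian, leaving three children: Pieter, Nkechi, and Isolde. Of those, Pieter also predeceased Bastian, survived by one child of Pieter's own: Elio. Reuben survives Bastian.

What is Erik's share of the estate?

The entire 13,000,000 passes to the descendants.
That amount (13,000,000) is divided at the children's generation into 4 shares of 3,250,000. Reuben takes 3,250,000. The 3 shares of the deceased (Wendel, Ximena, and Qadir) are combined into a pool of 9,750,000.
That pool (9,750,000) is divided at the grandchildren's generation into 10 shares of 975,000. Dagny, Erik, Cormac, Nell, Ines, Nkechi, and Isolde each take 975,000. The 3 shares of the deceased (Adaeze, Beatrix, and Pieter) are combined into a pool of 2,925,000.
That pool (2,925,000) is divided at the great-grandchildren's generation equally among Phaedra, Marisol, Tamsin, Leilani, and Elio: 585,000 each.

Erik receives 975,000.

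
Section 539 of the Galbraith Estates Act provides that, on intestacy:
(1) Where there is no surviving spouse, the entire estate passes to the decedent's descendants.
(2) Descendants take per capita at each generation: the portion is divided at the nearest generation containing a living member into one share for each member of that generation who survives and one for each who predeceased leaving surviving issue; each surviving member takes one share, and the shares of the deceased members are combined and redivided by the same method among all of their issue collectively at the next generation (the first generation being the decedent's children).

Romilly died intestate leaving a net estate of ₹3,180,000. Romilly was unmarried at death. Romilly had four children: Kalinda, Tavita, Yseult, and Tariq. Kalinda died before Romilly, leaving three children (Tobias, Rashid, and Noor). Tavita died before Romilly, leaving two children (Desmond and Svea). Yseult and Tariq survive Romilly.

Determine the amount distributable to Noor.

The entire ₹3,180,000 passes to the descendants.
That amount (₹3,180,000) is divided at the children's generation into 4 shares of ₹795,000. Yseult and Tariq each take ₹795,000. The 2 shares of the deceased (Kalinda and Tavita) are combined into a pool of ₹1,590,000.
That pool (₹1,590,000) is divided at the grandchildren's generation equally among Tobias, Rashid, Noor, Desmond, and Svea: ₹318,000 each.

Noor receives ₹318,000.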